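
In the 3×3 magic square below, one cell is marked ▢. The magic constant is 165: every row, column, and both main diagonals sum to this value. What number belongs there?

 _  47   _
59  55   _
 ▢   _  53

49

Row 2: 59 + 55 + ? = 165, so (2,3) = 51.
From column 2, 165 − (47 + 55) gives (3,2) = 63.
Column 3 must total 165; the given cells sum to 104, so (1,3) = 61.
Main diagonal: 55 + 53 + ? = 165, so (1,1) = 57.
Using anti-diagonal: 61 + 55 + ? → (3,1) = 165 − 116 = 49.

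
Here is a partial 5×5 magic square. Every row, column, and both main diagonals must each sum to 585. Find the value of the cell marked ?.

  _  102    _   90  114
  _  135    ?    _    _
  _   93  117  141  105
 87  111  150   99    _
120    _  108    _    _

84

From row 3, 585 − (93 + 117 + 141 + 105) gives (3,1) = 129.
The remaining cell in row 4 is (4,5) = 585 − 447 = 138.
Using column 2: 102 + 135 + 93 + 111 + ? → (5,2) = 585 − 441 = 144.
From anti-diagonal, 585 − (114 + 117 + 111 + 120) gives (2,4) = 123.
Column 4: 90 + 123 + 141 + 99 + ? = 585, so (5,4) = 132.
Row 5 must total 585; the given cells sum to 504, so (5,5) = 81.
Column 5: 114 + 105 + 138 + 81 + ? = 585, so (2,5) = 147.
Using main diagonal: 135 + 117 + 99 + 81 + ? → (1,1) = 585 − 432 = 153.
Row 1 must total 585; the given cells sum to 459, so (1,3) = 126.
From column 1, 585 − (153 + 129 + 87 + 120) gives (2,1) = 96.
From column 3, 585 − (126 + 117 + 150 + 108) gives (2,3) = 84.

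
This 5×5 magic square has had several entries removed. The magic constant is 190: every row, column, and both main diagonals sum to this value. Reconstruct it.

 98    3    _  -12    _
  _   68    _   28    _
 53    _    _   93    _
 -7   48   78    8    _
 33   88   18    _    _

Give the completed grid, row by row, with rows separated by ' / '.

Row 4 needs 190; the known cells sum to 127, so (4,5) = 63.
The remaining cell in column 1 is (2,1) = 190 − 177 = 13.
Column 2 needs 190; the known cells sum to 207, so (3,2) = -17.
Column 4 must total 190; the given cells sum to 117, so (5,4) = 73.
Row 5: 33 + 88 + 18 + 73 + ? = 190, so (5,5) = -22.
Using main diagonal: 98 + 68 + 8 + (-22) + ? → (3,3) = 190 − 152 = 38.
Anti-diagonal must total 190; the given cells sum to 147, so (1,5) = 43.
Row 1 must total 190; the given cells sum to 132, so (1,3) = 58.
The remaining cell in row 3 is (3,5) = 190 − 167 = 23.
The remaining cell in column 3 is (2,3) = 190 − 192 = -2.
The remaining cell in column 5 is (2,5) = 190 − 107 = 83.

98 3 58 -12 43 / 13 68 -2 28 83 / 53 -17 38 93 23 / -7 48 78 8 63 / 33 88 18 73 -22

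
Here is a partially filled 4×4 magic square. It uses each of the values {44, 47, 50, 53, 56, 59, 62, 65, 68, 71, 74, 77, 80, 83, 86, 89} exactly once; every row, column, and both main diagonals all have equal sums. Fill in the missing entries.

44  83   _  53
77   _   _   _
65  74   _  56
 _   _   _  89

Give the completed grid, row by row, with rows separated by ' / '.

44 83 86 53 / 77 62 59 68 / 65 74 71 56 / 80 47 50 89

The 16 entries sum to 1064, so each line sums to 1064/4 = 266.
Row 1 must total 266; the given cells sum to 180, so (1,3) = 86.
Row 3 needs 266; the known cells sum to 195, so (3,3) = 71.
Column 1 needs 266; the known cells sum to 186, so (4,1) = 80.
From column 4, 266 − (53 + 56 + 89) gives (2,4) = 68.
Main diagonal: 44 + 71 + 89 + ? = 266, so (2,2) = 62.
From anti-diagonal, 266 − (53 + 74 + 80) gives (2,3) = 59.
Column 2 needs 266; the known cells sum to 219, so (4,2) = 47.
The remaining cell in column 3 is (4,3) = 266 − 216 = 50.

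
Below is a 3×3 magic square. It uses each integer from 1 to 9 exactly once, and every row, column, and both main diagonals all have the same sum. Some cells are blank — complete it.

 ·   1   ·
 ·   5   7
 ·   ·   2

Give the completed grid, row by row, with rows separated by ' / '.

8 1 6 / 3 5 7 / 4 9 2

The entries are 1 through 9, which sum to 45, so each line sums to 45/3 = 15.
Row 2: 5 + 7 + ? = 15, so (2,1) = 3.
Column 2 must total 15; the given cells sum to 6, so (3,2) = 9.
Column 3: 7 + 2 + ? = 15, so (1,3) = 6.
Using main diagonal: 5 + 2 + ? → (1,1) = 15 − 7 = 8.
Anti-diagonal needs 15; the known cells sum to 11, so (3,1) = 4.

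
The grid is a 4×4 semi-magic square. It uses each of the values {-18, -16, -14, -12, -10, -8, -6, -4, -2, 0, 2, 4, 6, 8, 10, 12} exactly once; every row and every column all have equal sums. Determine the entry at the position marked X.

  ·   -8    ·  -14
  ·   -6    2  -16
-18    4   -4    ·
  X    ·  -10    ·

The 16 entries sum to -48, so each line sums to -48/4 = -12.
From row 2, -12 − (-6 + 2 + (-16)) gives (2,1) = 8.
Row 3 needs -12; the known cells sum to -18, so (3,4) = 6.
Column 2: -8 + (-6) + 4 + ? = -12, so (4,2) = -2.
Using column 3: 2 + (-4) + (-10) + ? → (1,3) = -12 − (-12) = 0.
The remaining cell in column 4 is (4,4) = -12 − (-24) = 12.
The remaining cell in row 1 is (1,1) = -12 − (-22) = 10.
Row 4 must total -12; the given cells sum to 0, so (4,1) = -12.

-12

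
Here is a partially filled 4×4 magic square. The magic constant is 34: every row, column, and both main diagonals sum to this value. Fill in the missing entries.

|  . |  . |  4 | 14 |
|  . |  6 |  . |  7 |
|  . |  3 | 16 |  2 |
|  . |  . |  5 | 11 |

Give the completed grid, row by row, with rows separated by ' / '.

From row 3, 34 − (3 + 16 + 2) gives (3,1) = 13.
Column 3: 4 + 16 + 5 + ? = 34, so (2,3) = 9.
Main diagonal must total 34; the given cells sum to 33, so (1,1) = 1.
Anti-diagonal: 14 + 9 + 3 + ? = 34, so (4,1) = 8.
Row 1: 1 + 4 + 14 + ? = 34, so (1,2) = 15.
Row 2 must total 34; the given cells sum to 22, so (2,1) = 12.
Using row 4: 8 + 5 + 11 + ? → (4,2) = 34 − 24 = 10.

1 15 4 14 / 12 6 9 7 / 13 3 16 2 / 8 10 5 11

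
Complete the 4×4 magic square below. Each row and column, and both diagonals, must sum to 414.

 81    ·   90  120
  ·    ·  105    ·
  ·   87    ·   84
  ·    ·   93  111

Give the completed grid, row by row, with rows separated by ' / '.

81 123 90 120 / 114 96 105 99 / 117 87 126 84 / 102 108 93 111

Row 1 must total 414; the given cells sum to 291, so (1,2) = 123.
Column 3 needs 414; the known cells sum to 288, so (3,3) = 126.
Column 4 needs 414; the known cells sum to 315, so (2,4) = 99.
The remaining cell in main diagonal is (2,2) = 414 − 318 = 96.
Anti-diagonal must total 414; the given cells sum to 312, so (4,1) = 102.
From row 2, 414 − (96 + 105 + 99) gives (2,1) = 114.
Row 3 must total 414; the given cells sum to 297, so (3,1) = 117.
Using row 4: 102 + 93 + 111 + ? → (4,2) = 414 − 306 = 108.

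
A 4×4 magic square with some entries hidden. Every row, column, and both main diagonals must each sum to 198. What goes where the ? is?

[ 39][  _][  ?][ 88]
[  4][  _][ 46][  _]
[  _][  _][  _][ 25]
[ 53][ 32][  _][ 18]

-3

The remaining cell in row 4 is (4,3) = 198 − 103 = 95.
Column 1 must total 198; the given cells sum to 96, so (3,1) = 102.
Column 4: 88 + 25 + 18 + ? = 198, so (2,4) = 67.
Anti-diagonal must total 198; the given cells sum to 187, so (3,2) = 11.
The remaining cell in row 2 is (2,2) = 198 − 117 = 81.
Row 3 needs 198; the known cells sum to 138, so (3,3) = 60.
Column 2 must total 198; the given cells sum to 124, so (1,2) = 74.
From column 3, 198 − (46 + 60 + 95) gives (1,3) = -3.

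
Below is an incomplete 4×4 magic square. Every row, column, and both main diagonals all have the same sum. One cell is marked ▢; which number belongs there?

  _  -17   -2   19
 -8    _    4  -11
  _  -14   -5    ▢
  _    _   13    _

Column 3 is complete and sums to 10; that is the magic constant.
Row 1: -17 + (-2) + 19 + ? = 10, so (1,1) = 10.
Row 2: -8 + 4 + (-11) + ? = 10, so (2,2) = 25.
The remaining cell in column 2 is (4,2) = 10 − (-6) = 16.
Main diagonal: 10 + 25 + (-5) + ? = 10, so (4,4) = -20.
Anti-diagonal needs 10; the known cells sum to 9, so (4,1) = 1.
Column 1 needs 10; the known cells sum to 3, so (3,1) = 7.
Column 4: 19 + (-11) + (-20) + ? = 10, so (3,4) = 22.

22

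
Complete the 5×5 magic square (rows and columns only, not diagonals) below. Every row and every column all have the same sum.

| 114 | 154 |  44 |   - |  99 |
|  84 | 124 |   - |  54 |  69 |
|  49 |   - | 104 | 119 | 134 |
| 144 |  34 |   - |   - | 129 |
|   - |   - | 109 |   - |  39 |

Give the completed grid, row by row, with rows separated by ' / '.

114 154 44 59 99 / 84 124 139 54 69 / 49 64 104 119 134 / 144 34 74 89 129 / 79 94 109 149 39

Column 5 is already complete: 99 + 69 + 134 + 129 + 39 = 470, so that is the magic constant.
Row 1 needs 470; the known cells sum to 411, so (1,4) = 59.
From row 2, 470 − (84 + 124 + 54 + 69) gives (2,3) = 139.
The remaining cell in row 3 is (3,2) = 470 − 406 = 64.
Column 1: 114 + 84 + 49 + 144 + ? = 470, so (5,1) = 79.
Column 2 must total 470; the given cells sum to 376, so (5,2) = 94.
Column 3: 44 + 139 + 104 + 109 + ? = 470, so (4,3) = 74.
Using row 4: 144 + 34 + 74 + 129 + ? → (4,4) = 470 − 381 = 89.
Using row 5: 79 + 94 + 109 + 39 + ? → (5,4) = 470 − 321 = 149.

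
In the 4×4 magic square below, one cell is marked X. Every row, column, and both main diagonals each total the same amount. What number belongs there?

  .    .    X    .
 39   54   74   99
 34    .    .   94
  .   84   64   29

49

Row 2 is complete and sums to 266; that is the magic constant.
Row 4 needs 266; the known cells sum to 177, so (4,1) = 89.
From column 1, 266 − (39 + 34 + 89) gives (1,1) = 104.
From column 4, 266 − (99 + 94 + 29) gives (1,4) = 44.
Main diagonal needs 266; the known cells sum to 187, so (3,3) = 79.
The remaining cell in anti-diagonal is (3,2) = 266 − 207 = 59.
Column 2: 54 + 59 + 84 + ? = 266, so (1,2) = 69.
Column 3: 74 + 79 + 64 + ? = 266, so (1,3) = 49.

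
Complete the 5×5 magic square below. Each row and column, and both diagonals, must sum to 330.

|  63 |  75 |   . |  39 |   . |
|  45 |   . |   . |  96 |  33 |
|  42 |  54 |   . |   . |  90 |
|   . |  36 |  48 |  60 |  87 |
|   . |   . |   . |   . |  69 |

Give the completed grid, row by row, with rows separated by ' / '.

63 75 102 39 51 / 45 72 84 96 33 / 42 54 66 78 90 / 99 36 48 60 87 / 81 93 30 57 69

The remaining cell in row 4 is (4,1) = 330 − 231 = 99.
Column 1: 63 + 45 + 42 + 99 + ? = 330, so (5,1) = 81.
Using column 5: 33 + 90 + 87 + 69 + ? → (1,5) = 330 − 279 = 51.
Anti-diagonal needs 330; the known cells sum to 264, so (3,3) = 66.
Using row 1: 63 + 75 + 39 + 51 + ? → (1,3) = 330 − 228 = 102.
From row 3, 330 − (42 + 54 + 66 + 90) gives (3,4) = 78.
The remaining cell in column 4 is (5,4) = 330 − 273 = 57.
Main diagonal must total 330; the given cells sum to 258, so (2,2) = 72.
Row 2 must total 330; the given cells sum to 246, so (2,3) = 84.
Using column 2: 75 + 72 + 54 + 36 + ? → (5,2) = 330 − 237 = 93.
The remaining cell in column 3 is (5,3) = 330 − 300 = 30.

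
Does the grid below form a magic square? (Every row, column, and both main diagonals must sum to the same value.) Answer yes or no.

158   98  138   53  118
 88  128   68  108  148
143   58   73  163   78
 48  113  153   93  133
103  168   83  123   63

Row 1: 158 + 98 + 138 + 53 + 118 = 565.
Row 2: 88 + 128 + 68 + 108 + 148 = 540.
Row 3: 143 + 58 + 73 + 163 + 78 = 515.
Row 4: 48 + 113 + 153 + 93 + 133 = 540.
Row 5: 103 + 168 + 83 + 123 + 63 = 540.
Column 1: 158 + 88 + 143 + 48 + 103 = 540.
Column 2: 98 + 128 + 58 + 113 + 168 = 565.
Column 3: 138 + 68 + 73 + 153 + 83 = 515.
Column 4: 53 + 108 + 163 + 93 + 123 = 540.
Column 5: 118 + 148 + 78 + 133 + 63 = 540.
Main diagonal: 158 + 128 + 73 + 93 + 63 = 515.
Anti-diagonal: 118 + 108 + 73 + 113 + 103 = 515.

No — column 3 sums to 515 but row 4 sums to 540.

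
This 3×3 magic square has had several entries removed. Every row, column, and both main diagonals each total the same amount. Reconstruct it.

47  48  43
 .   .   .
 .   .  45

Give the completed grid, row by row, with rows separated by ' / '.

47 48 43 / 42 46 50 / 49 44 45

Row 1 is already complete: 47 + 48 + 43 = 138, so that is the magic constant.
From column 3, 138 − (43 + 45) gives (2,3) = 50.
Main diagonal needs 138; the known cells sum to 92, so (2,2) = 46.
From anti-diagonal, 138 − (43 + 46) gives (3,1) = 49.
From row 2, 138 − (46 + 50) gives (2,1) = 42.
From row 3, 138 − (49 + 45) gives (3,2) = 44.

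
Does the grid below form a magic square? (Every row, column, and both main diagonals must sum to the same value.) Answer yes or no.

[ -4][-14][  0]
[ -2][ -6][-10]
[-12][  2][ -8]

Row 1: -4 + (-14) + 0 = -18.
Row 2: -2 + (-6) + (-10) = -18.
Row 3: -12 + 2 + (-8) = -18.
Column 1: -4 + (-2) + (-12) = -18.
Column 2: -14 + (-6) + 2 = -18.
Column 3: 0 + (-10) + (-8) = -18.
Main diagonal: -4 + (-6) + (-8) = -18.
Anti-diagonal: 0 + (-6) + (-12) = -18.
All lines sum to -18.

Yes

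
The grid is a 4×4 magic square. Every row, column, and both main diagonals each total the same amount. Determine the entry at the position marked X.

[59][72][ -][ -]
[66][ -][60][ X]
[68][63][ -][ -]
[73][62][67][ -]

71

Column 1 is complete and sums to 266; that is the magic constant.
Row 4 needs 266; the known cells sum to 202, so (4,4) = 64.
Column 2: 72 + 63 + 62 + ? = 266, so (2,2) = 69.
Main diagonal: 59 + 69 + 64 + ? = 266, so (3,3) = 74.
From anti-diagonal, 266 − (60 + 63 + 73) gives (1,4) = 70.
Row 1 must total 266; the given cells sum to 201, so (1,3) = 65.
Row 2: 66 + 69 + 60 + ? = 266, so (2,4) = 71.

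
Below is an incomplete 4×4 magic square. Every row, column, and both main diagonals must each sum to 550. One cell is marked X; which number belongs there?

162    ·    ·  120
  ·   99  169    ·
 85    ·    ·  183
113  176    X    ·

106

Column 1 must total 550; the given cells sum to 360, so (2,1) = 190.
Using anti-diagonal: 120 + 169 + 113 + ? → (3,2) = 550 − 402 = 148.
Using row 2: 190 + 99 + 169 + ? → (2,4) = 550 − 458 = 92.
Row 3 needs 550; the known cells sum to 416, so (3,3) = 134.
From column 2, 550 − (99 + 148 + 176) gives (1,2) = 127.
Column 4: 120 + 92 + 183 + ? = 550, so (4,4) = 155.
Row 1 must total 550; the given cells sum to 409, so (1,3) = 141.
Using row 4: 113 + 176 + 155 + ? → (4,3) = 550 − 444 = 106.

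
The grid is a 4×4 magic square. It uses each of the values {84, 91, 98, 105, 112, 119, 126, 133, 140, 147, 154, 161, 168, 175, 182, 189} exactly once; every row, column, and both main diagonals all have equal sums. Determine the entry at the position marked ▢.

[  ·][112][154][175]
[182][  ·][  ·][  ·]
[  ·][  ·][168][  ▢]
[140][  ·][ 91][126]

The 16 entries sum to 2184, so each line sums to 2184/4 = 546.
Using row 1: 112 + 154 + 175 + ? → (1,1) = 546 − 441 = 105.
From row 4, 546 − (140 + 91 + 126) gives (4,2) = 189.
Column 1 needs 546; the known cells sum to 427, so (3,1) = 119.
The remaining cell in column 3 is (2,3) = 546 − 413 = 133.
Using main diagonal: 105 + 168 + 126 + ? → (2,2) = 546 − 399 = 147.
Anti-diagonal must total 546; the given cells sum to 448, so (3,2) = 98.
Row 2 must total 546; the given cells sum to 462, so (2,4) = 84.
From row 3, 546 − (119 + 98 + 168) gives (3,4) = 161.

161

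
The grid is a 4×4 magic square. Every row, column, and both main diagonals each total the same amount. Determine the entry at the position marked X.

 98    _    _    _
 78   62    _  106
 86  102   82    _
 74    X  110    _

58

Column 1 is complete and sums to 336; that is the magic constant.
Row 2 must total 336; the given cells sum to 246, so (2,3) = 90.
Row 3 needs 336; the known cells sum to 270, so (3,4) = 66.
Column 3: 90 + 82 + 110 + ? = 336, so (1,3) = 54.
Using main diagonal: 98 + 62 + 82 + ? → (4,4) = 336 − 242 = 94.
Anti-diagonal: 90 + 102 + 74 + ? = 336, so (1,4) = 70.
From row 1, 336 − (98 + 54 + 70) gives (1,2) = 114.
Row 4 needs 336; the known cells sum to 278, so (4,2) = 58.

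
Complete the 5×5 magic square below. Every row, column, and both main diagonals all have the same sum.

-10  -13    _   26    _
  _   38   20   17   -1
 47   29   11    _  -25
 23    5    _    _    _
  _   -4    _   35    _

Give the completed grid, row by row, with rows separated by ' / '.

Column 2 is already complete: -13 + 38 + 29 + 5 + -4 = 55, so that is the magic constant.
Row 2 needs 55; the known cells sum to 74, so (2,1) = -19.
Row 3 must total 55; the given cells sum to 62, so (3,4) = -7.
Using column 1: -10 + (-19) + 47 + 23 + ? → (5,1) = 55 − 41 = 14.
Using column 4: 26 + 17 + (-7) + 35 + ? → (4,4) = 55 − 71 = -16.
Main diagonal must total 55; the given cells sum to 23, so (5,5) = 32.
From anti-diagonal, 55 − (17 + 11 + 5 + 14) gives (1,5) = 8.
The remaining cell in row 1 is (1,3) = 55 − 11 = 44.
Row 5 must total 55; the given cells sum to 77, so (5,3) = -22.
From column 3, 55 − (44 + 20 + 11 + (-22)) gives (4,3) = 2.
The remaining cell in column 5 is (4,5) = 55 − 14 = 41.

-10 -13 44 26 8 / -19 38 20 17 -1 / 47 29 11 -7 -25 / 23 5 2 -16 41 / 14 -4 -22 35 32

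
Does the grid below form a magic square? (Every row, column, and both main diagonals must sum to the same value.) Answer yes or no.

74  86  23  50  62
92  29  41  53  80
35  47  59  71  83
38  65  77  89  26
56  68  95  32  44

Yes

Row 1: 74 + 86 + 23 + 50 + 62 = 295.
Row 2: 92 + 29 + 41 + 53 + 80 = 295.
Row 3: 35 + 47 + 59 + 71 + 83 = 295.
Row 4: 38 + 65 + 77 + 89 + 26 = 295.
Row 5: 56 + 68 + 95 + 32 + 44 = 295.
Column 1: 74 + 92 + 35 + 38 + 56 = 295.
Column 2: 86 + 29 + 47 + 65 + 68 = 295.
Column 3: 23 + 41 + 59 + 77 + 95 = 295.
Column 4: 50 + 53 + 71 + 89 + 32 = 295.
Column 5: 62 + 80 + 83 + 26 + 44 = 295.
Main diagonal: 74 + 29 + 59 + 89 + 44 = 295.
Anti-diagonal: 62 + 53 + 59 + 65 + 56 = 295.
All lines sum to 295.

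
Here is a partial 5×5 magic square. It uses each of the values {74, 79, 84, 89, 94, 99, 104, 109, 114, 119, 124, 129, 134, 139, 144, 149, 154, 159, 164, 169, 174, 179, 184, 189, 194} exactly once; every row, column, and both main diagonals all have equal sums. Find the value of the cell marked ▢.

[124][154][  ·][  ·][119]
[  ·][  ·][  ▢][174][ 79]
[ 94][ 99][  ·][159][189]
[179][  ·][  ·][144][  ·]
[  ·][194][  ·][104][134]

169

The 25 entries sum to 3350, so each line sums to 3350/5 = 670.
Row 3 needs 670; the known cells sum to 541, so (3,3) = 129.
The remaining cell in column 4 is (1,4) = 670 − 581 = 89.
Column 5: 119 + 79 + 189 + 134 + ? = 670, so (4,5) = 149.
Using main diagonal: 124 + 129 + 144 + 134 + ? → (2,2) = 670 − 531 = 139.
From row 1, 670 − (124 + 154 + 89 + 119) gives (1,3) = 184.
From column 2, 670 − (154 + 139 + 99 + 194) gives (4,2) = 84.
The remaining cell in anti-diagonal is (5,1) = 670 − 506 = 164.
Row 4 needs 670; the known cells sum to 556, so (4,3) = 114.
The remaining cell in row 5 is (5,3) = 670 − 596 = 74.
Column 1 must total 670; the given cells sum to 561, so (2,1) = 109.
Column 3 needs 670; the known cells sum to 501, so (2,3) = 169.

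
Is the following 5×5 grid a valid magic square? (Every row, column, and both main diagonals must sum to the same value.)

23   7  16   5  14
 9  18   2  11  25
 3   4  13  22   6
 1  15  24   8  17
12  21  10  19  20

Row 1: 23 + 7 + 16 + 5 + 14 = 65.
Row 2: 9 + 18 + 2 + 11 + 25 = 65.
Row 3: 3 + 4 + 13 + 22 + 6 = 48.
Row 4: 1 + 15 + 24 + 8 + 17 = 65.
Row 5: 12 + 21 + 10 + 19 + 20 = 82.
Column 1: 23 + 9 + 3 + 1 + 12 = 48.
Column 2: 7 + 18 + 4 + 15 + 21 = 65.
Column 3: 16 + 2 + 13 + 24 + 10 = 65.
Column 4: 5 + 11 + 22 + 8 + 19 = 65.
Column 5: 14 + 25 + 6 + 17 + 20 = 82.
Main diagonal: 23 + 18 + 13 + 8 + 20 = 82.
Anti-diagonal: 14 + 11 + 13 + 15 + 12 = 65.

No — anti-diagonal sums to 65 but column 1 sums to 48.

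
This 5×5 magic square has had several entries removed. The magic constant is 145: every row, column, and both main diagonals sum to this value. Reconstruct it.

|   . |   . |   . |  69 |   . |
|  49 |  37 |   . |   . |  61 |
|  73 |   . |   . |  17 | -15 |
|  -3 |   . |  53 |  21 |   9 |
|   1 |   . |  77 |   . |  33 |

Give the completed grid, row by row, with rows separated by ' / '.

25 13 -19 69 57 / 49 37 5 -7 61 / 73 41 29 17 -15 / -3 65 53 21 9 / 1 -11 77 45 33

The remaining cell in row 4 is (4,2) = 145 − 80 = 65.
Column 1: 49 + 73 + (-3) + 1 + ? = 145, so (1,1) = 25.
Column 5: 61 + (-15) + 9 + 33 + ? = 145, so (1,5) = 57.
Main diagonal must total 145; the given cells sum to 116, so (3,3) = 29.
Anti-diagonal: 57 + 29 + 65 + 1 + ? = 145, so (2,4) = -7.
From row 2, 145 − (49 + 37 + (-7) + 61) gives (2,3) = 5.
Row 3: 73 + 29 + 17 + (-15) + ? = 145, so (3,2) = 41.
From column 3, 145 − (5 + 29 + 53 + 77) gives (1,3) = -19.
From column 4, 145 − (69 + (-7) + 17 + 21) gives (5,4) = 45.
Row 1 must total 145; the given cells sum to 132, so (1,2) = 13.
Row 5 must total 145; the given cells sum to 156, so (5,2) = -11.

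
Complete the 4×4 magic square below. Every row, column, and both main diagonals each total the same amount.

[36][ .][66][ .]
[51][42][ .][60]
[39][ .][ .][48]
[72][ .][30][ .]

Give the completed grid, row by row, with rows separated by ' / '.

Column 1 is already complete: 36 + 51 + 39 + 72 = 198, so that is the magic constant.
Row 2 needs 198; the known cells sum to 153, so (2,3) = 45.
Column 3 needs 198; the known cells sum to 141, so (3,3) = 57.
From main diagonal, 198 − (36 + 42 + 57) gives (4,4) = 63.
From row 3, 198 − (39 + 57 + 48) gives (3,2) = 54.
From row 4, 198 − (72 + 30 + 63) gives (4,2) = 33.
Column 2: 42 + 54 + 33 + ? = 198, so (1,2) = 69.
The remaining cell in column 4 is (1,4) = 198 − 171 = 27.

36 69 66 27 / 51 42 45 60 / 39 54 57 48 / 72 33 30 63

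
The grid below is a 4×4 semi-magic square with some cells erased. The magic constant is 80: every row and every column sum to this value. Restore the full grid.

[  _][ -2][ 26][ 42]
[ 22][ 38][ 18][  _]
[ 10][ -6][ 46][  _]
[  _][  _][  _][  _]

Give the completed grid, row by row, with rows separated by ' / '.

The remaining cell in row 1 is (1,1) = 80 − 66 = 14.
Row 2: 22 + 38 + 18 + ? = 80, so (2,4) = 2.
Row 3: 10 + (-6) + 46 + ? = 80, so (3,4) = 30.
Column 1 needs 80; the known cells sum to 46, so (4,1) = 34.
Using column 2: -2 + 38 + (-6) + ? → (4,2) = 80 − 30 = 50.
Column 3 must total 80; the given cells sum to 90, so (4,3) = -10.
Column 4 needs 80; the known cells sum to 74, so (4,4) = 6.

14 -2 26 42 / 22 38 18 2 / 10 -6 46 30 / 34 50 -10 6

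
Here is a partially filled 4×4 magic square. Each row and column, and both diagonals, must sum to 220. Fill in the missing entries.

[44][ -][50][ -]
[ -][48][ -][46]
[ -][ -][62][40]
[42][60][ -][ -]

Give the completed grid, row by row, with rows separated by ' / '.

Main diagonal must total 220; the given cells sum to 154, so (4,4) = 66.
Row 4 needs 220; the known cells sum to 168, so (4,3) = 52.
Column 3 must total 220; the given cells sum to 164, so (2,3) = 56.
Column 4: 46 + 40 + 66 + ? = 220, so (1,4) = 68.
Using anti-diagonal: 68 + 56 + 42 + ? → (3,2) = 220 − 166 = 54.
Row 1: 44 + 50 + 68 + ? = 220, so (1,2) = 58.
Row 2 must total 220; the given cells sum to 150, so (2,1) = 70.
From row 3, 220 − (54 + 62 + 40) gives (3,1) = 64.

44 58 50 68 / 70 48 56 46 / 64 54 62 40 / 42 60 52 66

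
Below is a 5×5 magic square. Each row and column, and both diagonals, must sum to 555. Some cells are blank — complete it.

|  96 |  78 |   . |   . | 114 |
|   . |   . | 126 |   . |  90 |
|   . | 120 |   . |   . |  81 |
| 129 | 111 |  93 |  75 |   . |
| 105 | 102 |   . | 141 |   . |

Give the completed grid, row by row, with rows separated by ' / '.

Using row 4: 129 + 111 + 93 + 75 + ? → (4,5) = 555 − 408 = 147.
Using column 2: 78 + 120 + 111 + 102 + ? → (2,2) = 555 − 411 = 144.
Column 5: 114 + 90 + 81 + 147 + ? = 555, so (5,5) = 123.
The remaining cell in main diagonal is (3,3) = 555 − 438 = 117.
From anti-diagonal, 555 − (114 + 117 + 111 + 105) gives (2,4) = 108.
Row 2 must total 555; the given cells sum to 468, so (2,1) = 87.
Row 5 must total 555; the given cells sum to 471, so (5,3) = 84.
Column 1 needs 555; the known cells sum to 417, so (3,1) = 138.
Column 3: 126 + 117 + 93 + 84 + ? = 555, so (1,3) = 135.
Row 1: 96 + 78 + 135 + 114 + ? = 555, so (1,4) = 132.
From row 3, 555 − (138 + 120 + 117 + 81) gives (3,4) = 99.

96 78 135 132 114 / 87 144 126 108 90 / 138 120 117 99 81 / 129 111 93 75 147 / 105 102 84 141 123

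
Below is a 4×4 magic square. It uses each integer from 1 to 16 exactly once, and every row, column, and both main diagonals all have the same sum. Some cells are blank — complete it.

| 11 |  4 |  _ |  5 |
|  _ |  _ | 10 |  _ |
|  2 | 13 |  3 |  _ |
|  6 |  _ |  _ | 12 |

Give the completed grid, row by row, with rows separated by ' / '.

The entries are 1 through 16, which sum to 136, so each line sums to 136/4 = 34.
Row 1 needs 34; the known cells sum to 20, so (1,3) = 14.
Row 3 must total 34; the given cells sum to 18, so (3,4) = 16.
The remaining cell in column 1 is (2,1) = 34 − 19 = 15.
Column 3: 14 + 10 + 3 + ? = 34, so (4,3) = 7.
Column 4: 5 + 16 + 12 + ? = 34, so (2,4) = 1.
Using main diagonal: 11 + 3 + 12 + ? → (2,2) = 34 − 26 = 8.
Row 4: 6 + 7 + 12 + ? = 34, so (4,2) = 9.

11 4 14 5 / 15 8 10 1 / 2 13 3 16 / 6 9 7 12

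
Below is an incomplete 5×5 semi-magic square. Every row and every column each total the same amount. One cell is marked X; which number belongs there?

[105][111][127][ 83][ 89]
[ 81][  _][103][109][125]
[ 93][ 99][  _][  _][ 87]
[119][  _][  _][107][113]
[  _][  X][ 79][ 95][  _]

123

Row 1 is complete and sums to 515; that is the magic constant.
Using row 2: 81 + 103 + 109 + 125 + ? → (2,2) = 515 − 418 = 97.
Column 1: 105 + 81 + 93 + 119 + ? = 515, so (5,1) = 117.
Column 4: 83 + 109 + 107 + 95 + ? = 515, so (3,4) = 121.
From column 5, 515 − (89 + 125 + 87 + 113) gives (5,5) = 101.
The remaining cell in row 3 is (3,3) = 515 − 400 = 115.
Row 5 needs 515; the known cells sum to 392, so (5,2) = 123.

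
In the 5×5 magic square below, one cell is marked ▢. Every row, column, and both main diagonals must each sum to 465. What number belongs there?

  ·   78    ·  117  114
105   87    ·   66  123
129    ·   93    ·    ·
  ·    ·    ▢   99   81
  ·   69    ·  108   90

102

The remaining cell in row 2 is (2,3) = 465 − 381 = 84.
Column 4 must total 465; the given cells sum to 390, so (3,4) = 75.
From column 5, 465 − (114 + 123 + 81 + 90) gives (3,5) = 57.
The remaining cell in main diagonal is (1,1) = 465 − 369 = 96.
From row 1, 465 − (96 + 78 + 117 + 114) gives (1,3) = 60.
Using row 3: 129 + 93 + 75 + 57 + ? → (3,2) = 465 − 354 = 111.
The remaining cell in column 2 is (4,2) = 465 − 345 = 120.
Anti-diagonal must total 465; the given cells sum to 393, so (5,1) = 72.
The remaining cell in row 5 is (5,3) = 465 − 339 = 126.
Column 1: 96 + 105 + 129 + 72 + ? = 465, so (4,1) = 63.
Using column 3: 60 + 84 + 93 + 126 + ? → (4,3) = 465 − 363 = 102.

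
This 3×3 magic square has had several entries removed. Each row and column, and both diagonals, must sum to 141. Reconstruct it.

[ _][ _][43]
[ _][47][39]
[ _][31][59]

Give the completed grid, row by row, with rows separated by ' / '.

35 63 43 / 55 47 39 / 51 31 59

Row 2: 47 + 39 + ? = 141, so (2,1) = 55.
Row 3 needs 141; the known cells sum to 90, so (3,1) = 51.
Column 1 needs 141; the known cells sum to 106, so (1,1) = 35.
Column 2 needs 141; the known cells sum to 78, so (1,2) = 63.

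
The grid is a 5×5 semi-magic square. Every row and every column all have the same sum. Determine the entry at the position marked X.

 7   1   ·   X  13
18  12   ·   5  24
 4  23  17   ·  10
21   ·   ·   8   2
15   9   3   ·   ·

19

Column 1 is complete and sums to 65; that is the magic constant.
Using row 2: 18 + 12 + 5 + 24 + ? → (2,3) = 65 − 59 = 6.
The remaining cell in row 3 is (3,4) = 65 − 54 = 11.
Using column 2: 1 + 12 + 23 + 9 + ? → (4,2) = 65 − 45 = 20.
The remaining cell in column 5 is (5,5) = 65 − 49 = 16.
From row 4, 65 − (21 + 20 + 8 + 2) gives (4,3) = 14.
Using row 5: 15 + 9 + 3 + 16 + ? → (5,4) = 65 − 43 = 22.
The remaining cell in column 3 is (1,3) = 65 − 40 = 25.
Column 4: 5 + 11 + 8 + 22 + ? = 65, so (1,4) = 19.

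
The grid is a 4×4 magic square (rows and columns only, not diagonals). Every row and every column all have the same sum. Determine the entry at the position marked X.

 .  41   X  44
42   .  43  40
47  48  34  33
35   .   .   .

Row 3 is complete and sums to 162; that is the magic constant.
Row 2 must total 162; the given cells sum to 125, so (2,2) = 37.
The remaining cell in column 1 is (1,1) = 162 − 124 = 38.
Column 2: 41 + 37 + 48 + ? = 162, so (4,2) = 36.
Column 4: 44 + 40 + 33 + ? = 162, so (4,4) = 45.
The remaining cell in row 1 is (1,3) = 162 − 123 = 39.

39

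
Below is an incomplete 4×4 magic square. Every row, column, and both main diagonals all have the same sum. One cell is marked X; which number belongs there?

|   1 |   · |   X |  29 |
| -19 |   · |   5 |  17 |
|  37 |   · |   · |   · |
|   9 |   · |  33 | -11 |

Column 1 is complete and sums to 28; that is the magic constant.
From row 2, 28 − (-19 + 5 + 17) gives (2,2) = 25.
Row 4: 9 + 33 + (-11) + ? = 28, so (4,2) = -3.
Column 4 needs 28; the known cells sum to 35, so (3,4) = -7.
The remaining cell in main diagonal is (3,3) = 28 − 15 = 13.
Anti-diagonal needs 28; the known cells sum to 43, so (3,2) = -15.
The remaining cell in column 2 is (1,2) = 28 − 7 = 21.
The remaining cell in column 3 is (1,3) = 28 − 51 = -23.

-23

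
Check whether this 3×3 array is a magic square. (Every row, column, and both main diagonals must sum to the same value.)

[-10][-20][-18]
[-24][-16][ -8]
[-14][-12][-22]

Yes

Row 1: -10 + (-20) + (-18) = -48.
Row 2: -24 + (-16) + (-8) = -48.
Row 3: -14 + (-12) + (-22) = -48.
Column 1: -10 + (-24) + (-14) = -48.
Column 2: -20 + (-16) + (-12) = -48.
Column 3: -18 + (-8) + (-22) = -48.
Main diagonal: -10 + (-16) + (-22) = -48.
Anti-diagonal: -18 + (-16) + (-14) = -48.
All lines sum to -48.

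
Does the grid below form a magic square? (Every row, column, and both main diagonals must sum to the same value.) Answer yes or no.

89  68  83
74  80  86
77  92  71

Row 1: 89 + 68 + 83 = 240.
Row 2: 74 + 80 + 86 = 240.
Row 3: 77 + 92 + 71 = 240.
Column 1: 89 + 74 + 77 = 240.
Column 2: 68 + 80 + 92 = 240.
Column 3: 83 + 86 + 71 = 240.
Main diagonal: 89 + 80 + 71 = 240.
Anti-diagonal: 83 + 80 + 77 = 240.
All lines sum to 240.

Yes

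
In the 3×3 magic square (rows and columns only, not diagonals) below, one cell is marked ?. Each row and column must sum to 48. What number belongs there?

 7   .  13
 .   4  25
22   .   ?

10

The remaining cell in row 1 is (1,2) = 48 − 20 = 28.
Using row 2: 4 + 25 + ? → (2,1) = 48 − 29 = 19.
From column 2, 48 − (28 + 4) gives (3,2) = 16.
From column 3, 48 − (13 + 25) gives (3,3) = 10.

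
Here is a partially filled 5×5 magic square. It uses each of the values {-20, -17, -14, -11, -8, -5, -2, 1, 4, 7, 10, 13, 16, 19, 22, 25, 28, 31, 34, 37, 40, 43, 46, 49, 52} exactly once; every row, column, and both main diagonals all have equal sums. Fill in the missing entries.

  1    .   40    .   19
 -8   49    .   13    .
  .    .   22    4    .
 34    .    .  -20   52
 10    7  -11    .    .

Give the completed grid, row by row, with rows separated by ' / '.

1 -17 40 37 19 / -8 49 31 13 -5 / 43 25 22 4 -14 / 34 16 -2 -20 52 / 10 7 -11 46 28

The 25 entries sum to 400, so each line sums to 400/5 = 80.
Column 1: 1 + (-8) + 34 + 10 + ? = 80, so (3,1) = 43.
Main diagonal must total 80; the given cells sum to 52, so (5,5) = 28.
Anti-diagonal: 19 + 13 + 22 + 10 + ? = 80, so (4,2) = 16.
Row 4 needs 80; the known cells sum to 82, so (4,3) = -2.
Using row 5: 10 + 7 + (-11) + 28 + ? → (5,4) = 80 − 34 = 46.
The remaining cell in column 3 is (2,3) = 80 − 49 = 31.
The remaining cell in column 4 is (1,4) = 80 − 43 = 37.
Row 1 must total 80; the given cells sum to 97, so (1,2) = -17.
Row 2 must total 80; the given cells sum to 85, so (2,5) = -5.
The remaining cell in column 2 is (3,2) = 80 − 55 = 25.
The remaining cell in column 5 is (3,5) = 80 − 94 = -14.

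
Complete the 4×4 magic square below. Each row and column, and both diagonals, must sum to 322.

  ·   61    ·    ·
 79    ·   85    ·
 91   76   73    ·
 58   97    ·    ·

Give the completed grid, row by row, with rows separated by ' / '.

Row 3 must total 322; the given cells sum to 240, so (3,4) = 82.
Column 1 needs 322; the known cells sum to 228, so (1,1) = 94.
Column 2 needs 322; the known cells sum to 234, so (2,2) = 88.
Main diagonal: 94 + 88 + 73 + ? = 322, so (4,4) = 67.
Anti-diagonal: 85 + 76 + 58 + ? = 322, so (1,4) = 103.
Row 1 must total 322; the given cells sum to 258, so (1,3) = 64.
From row 2, 322 − (79 + 88 + 85) gives (2,4) = 70.
From row 4, 322 − (58 + 97 + 67) gives (4,3) = 100.

94 61 64 103 / 79 88 85 70 / 91 76 73 82 / 58 97 100 67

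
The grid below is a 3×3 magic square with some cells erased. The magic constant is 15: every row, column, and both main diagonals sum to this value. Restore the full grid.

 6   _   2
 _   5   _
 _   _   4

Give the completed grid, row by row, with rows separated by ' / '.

From row 1, 15 − (6 + 2) gives (1,2) = 7.
Using column 2: 7 + 5 + ? → (3,2) = 15 − 12 = 3.
Using column 3: 2 + 4 + ? → (2,3) = 15 − 6 = 9.
Anti-diagonal: 2 + 5 + ? = 15, so (3,1) = 8.
Row 2: 5 + 9 + ? = 15, so (2,1) = 1.

6 7 2 / 1 5 9 / 8 3 4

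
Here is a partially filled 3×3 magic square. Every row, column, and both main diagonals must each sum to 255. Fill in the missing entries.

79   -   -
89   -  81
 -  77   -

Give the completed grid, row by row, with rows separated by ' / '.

79 93 83 / 89 85 81 / 87 77 91

The remaining cell in row 2 is (2,2) = 255 − 170 = 85.
Column 1 must total 255; the given cells sum to 168, so (3,1) = 87.
From column 2, 255 − (85 + 77) gives (1,2) = 93.
Main diagonal: 79 + 85 + ? = 255, so (3,3) = 91.
Anti-diagonal: 85 + 87 + ? = 255, so (1,3) = 83.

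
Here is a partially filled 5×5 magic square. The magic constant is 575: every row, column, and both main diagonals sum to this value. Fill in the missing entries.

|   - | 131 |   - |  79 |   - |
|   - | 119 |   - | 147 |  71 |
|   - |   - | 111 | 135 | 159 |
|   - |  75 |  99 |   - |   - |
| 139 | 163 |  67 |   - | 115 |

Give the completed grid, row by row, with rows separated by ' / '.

Using row 5: 139 + 163 + 67 + 115 + ? → (5,4) = 575 − 484 = 91.
Column 2: 131 + 119 + 75 + 163 + ? = 575, so (3,2) = 87.
The remaining cell in column 4 is (4,4) = 575 − 452 = 123.
The remaining cell in main diagonal is (1,1) = 575 − 468 = 107.
The remaining cell in anti-diagonal is (1,5) = 575 − 472 = 103.
From row 1, 575 − (107 + 131 + 79 + 103) gives (1,3) = 155.
Using row 3: 87 + 111 + 135 + 159 + ? → (3,1) = 575 − 492 = 83.
The remaining cell in column 3 is (2,3) = 575 − 432 = 143.
Column 5 needs 575; the known cells sum to 448, so (4,5) = 127.
Row 2: 119 + 143 + 147 + 71 + ? = 575, so (2,1) = 95.
Row 4 needs 575; the known cells sum to 424, so (4,1) = 151.

107 131 155 79 103 / 95 119 143 147 71 / 83 87 111 135 159 / 151 75 99 123 127 / 139 163 67 91 115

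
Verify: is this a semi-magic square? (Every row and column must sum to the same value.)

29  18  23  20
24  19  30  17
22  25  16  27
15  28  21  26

Row 1: 29 + 18 + 23 + 20 = 90.
Row 2: 24 + 19 + 30 + 17 = 90.
Row 3: 22 + 25 + 16 + 27 = 90.
Row 4: 15 + 28 + 21 + 26 = 90.
Column 1: 29 + 24 + 22 + 15 = 90.
Column 2: 18 + 19 + 25 + 28 = 90.
Column 3: 23 + 30 + 16 + 21 = 90.
Column 4: 20 + 17 + 27 + 26 = 90.
All lines sum to 90.

Yes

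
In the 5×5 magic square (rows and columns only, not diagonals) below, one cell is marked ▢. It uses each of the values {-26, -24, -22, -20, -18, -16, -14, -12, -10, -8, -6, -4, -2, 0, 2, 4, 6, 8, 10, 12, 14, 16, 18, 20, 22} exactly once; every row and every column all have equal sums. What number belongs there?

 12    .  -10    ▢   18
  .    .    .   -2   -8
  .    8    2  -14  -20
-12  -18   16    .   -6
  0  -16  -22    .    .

The 25 entries sum to -50, so each line sums to -50/5 = -10.
The remaining cell in row 3 is (3,1) = -10 − (-24) = 14.
Using row 4: -12 + (-18) + 16 + (-6) + ? → (4,4) = -10 − (-20) = 10.
From column 1, -10 − (12 + 14 + (-12) + 0) gives (2,1) = -24.
Using column 3: -10 + 2 + 16 + (-22) + ? → (2,3) = -10 − (-14) = 4.
Using column 5: 18 + (-8) + (-20) + (-6) + ? → (5,5) = -10 − (-16) = 6.
From row 2, -10 − (-24 + 4 + (-2) + (-8)) gives (2,2) = 20.
Row 5 must total -10; the given cells sum to -32, so (5,4) = 22.
Column 2: 20 + 8 + (-18) + (-16) + ? = -10, so (1,2) = -4.
Column 4: -2 + (-14) + 10 + 22 + ? = -10, so (1,4) = -26.

-26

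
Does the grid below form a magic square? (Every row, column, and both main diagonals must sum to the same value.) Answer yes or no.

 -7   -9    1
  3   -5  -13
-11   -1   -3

Yes

Row 1: -7 + (-9) + 1 = -15.
Row 2: 3 + (-5) + (-13) = -15.
Row 3: -11 + (-1) + (-3) = -15.
Column 1: -7 + 3 + (-11) = -15.
Column 2: -9 + (-5) + (-1) = -15.
Column 3: 1 + (-13) + (-3) = -15.
Main diagonal: -7 + (-5) + (-3) = -15.
Anti-diagonal: 1 + (-5) + (-11) = -15.
All lines sum to -15.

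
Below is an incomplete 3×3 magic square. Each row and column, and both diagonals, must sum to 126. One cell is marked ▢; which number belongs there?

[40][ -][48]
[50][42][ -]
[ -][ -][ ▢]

From row 1, 126 − (40 + 48) gives (1,2) = 38.
Row 2 needs 126; the known cells sum to 92, so (2,3) = 34.
Using column 1: 40 + 50 + ? → (3,1) = 126 − 90 = 36.
Column 2 must total 126; the given cells sum to 80, so (3,2) = 46.
Column 3 must total 126; the given cells sum to 82, so (3,3) = 44.

44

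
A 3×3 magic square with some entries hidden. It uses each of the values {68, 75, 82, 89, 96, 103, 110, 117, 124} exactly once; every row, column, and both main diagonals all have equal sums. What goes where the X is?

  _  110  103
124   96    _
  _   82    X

117

The 9 entries sum to 864, so each line sums to 864/3 = 288.
The remaining cell in row 1 is (1,1) = 288 − 213 = 75.
Row 2: 124 + 96 + ? = 288, so (2,3) = 68.
Column 1 needs 288; the known cells sum to 199, so (3,1) = 89.
The remaining cell in column 3 is (3,3) = 288 − 171 = 117.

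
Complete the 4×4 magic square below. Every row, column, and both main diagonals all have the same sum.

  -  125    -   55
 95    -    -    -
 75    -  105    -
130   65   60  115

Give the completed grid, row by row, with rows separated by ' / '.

70 125 120 55 / 95 80 85 110 / 75 100 105 90 / 130 65 60 115

Row 4 is already complete: 130 + 65 + 60 + 115 = 370, so that is the magic constant.
Using column 1: 95 + 75 + 130 + ? → (1,1) = 370 − 300 = 70.
Using main diagonal: 70 + 105 + 115 + ? → (2,2) = 370 − 290 = 80.
Row 1: 70 + 125 + 55 + ? = 370, so (1,3) = 120.
Column 2 must total 370; the given cells sum to 270, so (3,2) = 100.
The remaining cell in column 3 is (2,3) = 370 − 285 = 85.
Using row 2: 95 + 80 + 85 + ? → (2,4) = 370 − 260 = 110.
Row 3 needs 370; the known cells sum to 280, so (3,4) = 90.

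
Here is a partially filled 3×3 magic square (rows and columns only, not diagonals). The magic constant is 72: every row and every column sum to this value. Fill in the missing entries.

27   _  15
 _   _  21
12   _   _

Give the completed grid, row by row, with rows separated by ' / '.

From row 1, 72 − (27 + 15) gives (1,2) = 30.
Using column 1: 27 + 12 + ? → (2,1) = 72 − 39 = 33.
Column 3 needs 72; the known cells sum to 36, so (3,3) = 36.
The remaining cell in row 2 is (2,2) = 72 − 54 = 18.
Row 3 needs 72; the known cells sum to 48, so (3,2) = 24.

27 30 15 / 33 18 21 / 12 24 36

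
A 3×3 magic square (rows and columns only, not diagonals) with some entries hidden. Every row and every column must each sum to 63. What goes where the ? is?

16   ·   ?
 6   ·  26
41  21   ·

36

Row 2: 6 + 26 + ? = 63, so (2,2) = 31.
Row 3 must total 63; the given cells sum to 62, so (3,3) = 1.
The remaining cell in column 2 is (1,2) = 63 − 52 = 11.
From column 3, 63 − (26 + 1) gives (1,3) = 36.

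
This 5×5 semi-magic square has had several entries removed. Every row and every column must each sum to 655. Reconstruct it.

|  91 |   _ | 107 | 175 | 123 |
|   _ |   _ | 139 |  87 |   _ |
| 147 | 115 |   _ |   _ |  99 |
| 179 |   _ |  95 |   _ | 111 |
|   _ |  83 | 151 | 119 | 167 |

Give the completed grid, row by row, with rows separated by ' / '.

91 159 107 175 123 / 103 171 139 87 155 / 147 115 163 131 99 / 179 127 95 143 111 / 135 83 151 119 167

The remaining cell in row 1 is (1,2) = 655 − 496 = 159.
Row 5: 83 + 151 + 119 + 167 + ? = 655, so (5,1) = 135.
Column 1 must total 655; the given cells sum to 552, so (2,1) = 103.
Column 3: 107 + 139 + 95 + 151 + ? = 655, so (3,3) = 163.
The remaining cell in column 5 is (2,5) = 655 − 500 = 155.
The remaining cell in row 2 is (2,2) = 655 − 484 = 171.
From row 3, 655 − (147 + 115 + 163 + 99) gives (3,4) = 131.
Column 2 needs 655; the known cells sum to 528, so (4,2) = 127.
Using column 4: 175 + 87 + 131 + 119 + ? → (4,4) = 655 − 512 = 143.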